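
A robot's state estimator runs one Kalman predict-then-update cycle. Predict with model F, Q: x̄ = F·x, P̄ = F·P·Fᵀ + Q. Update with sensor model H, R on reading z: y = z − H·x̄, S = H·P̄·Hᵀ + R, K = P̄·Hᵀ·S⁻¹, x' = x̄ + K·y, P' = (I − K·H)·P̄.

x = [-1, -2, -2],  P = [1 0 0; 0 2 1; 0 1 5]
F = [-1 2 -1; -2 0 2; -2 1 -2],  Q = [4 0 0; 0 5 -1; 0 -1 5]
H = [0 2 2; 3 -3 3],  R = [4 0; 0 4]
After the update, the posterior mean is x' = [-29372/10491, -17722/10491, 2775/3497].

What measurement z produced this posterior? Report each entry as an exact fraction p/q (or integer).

x̄ = F·x = [-1, -2, 4]
P̄ = F·P·Fᵀ + Q = [14 -4 11; -4 29 -15; 11 -15 27]
S = H·P̄·Hᵀ + R = [108 30; 30 1174]
K = P̄·Hᵀ·S⁻¹ = [6913/62946 748/10491; 9298/31473 -1366/10491; 3901/20982 457/3497]
x' − x̄ = [-18881/10491, 3260/10491, -11213/3497] = K·y
y = (KᵀK)⁻¹·Kᵀ·(x' − x̄) = [-6, -16]
z = y + H·x̄ = [-6, -16] + [4, 15] = [-2, -1]

z = [-2, -1]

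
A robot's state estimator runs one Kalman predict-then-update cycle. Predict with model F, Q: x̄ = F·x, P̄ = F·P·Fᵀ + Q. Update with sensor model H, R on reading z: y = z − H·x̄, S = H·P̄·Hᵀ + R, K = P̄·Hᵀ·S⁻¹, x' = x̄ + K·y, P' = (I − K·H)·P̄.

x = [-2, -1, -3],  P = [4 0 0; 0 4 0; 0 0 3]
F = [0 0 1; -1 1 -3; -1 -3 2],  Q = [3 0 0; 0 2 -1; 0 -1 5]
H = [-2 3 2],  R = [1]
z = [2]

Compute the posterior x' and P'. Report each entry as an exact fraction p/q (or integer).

x' = [-51/161, 410/161, -71/23]
P' = [1203/322 -873/322 357/46; -873/322 6289/322 -1467/46; 357/46 -1467/46 2559/46]

x̄ = F·x = [-3, 10, -1]
P̄ = F·P·Fᵀ + Q = [6 -9 6; -9 37 -27; 6 -27 57]
y = z − H·x̄ = [-32]
S = H·P̄·Hᵀ + R = [322]
K = P̄·Hᵀ·S⁻¹ = [-27/322; 75/322; 3/46]
x' = x̄ + K·y = [-51/161, 410/161, -71/23]
P' = (I − K·H)·P̄ = [1203/322 -873/322 357/46; -873/322 6289/322 -1467/46; 357/46 -1467/46 2559/46]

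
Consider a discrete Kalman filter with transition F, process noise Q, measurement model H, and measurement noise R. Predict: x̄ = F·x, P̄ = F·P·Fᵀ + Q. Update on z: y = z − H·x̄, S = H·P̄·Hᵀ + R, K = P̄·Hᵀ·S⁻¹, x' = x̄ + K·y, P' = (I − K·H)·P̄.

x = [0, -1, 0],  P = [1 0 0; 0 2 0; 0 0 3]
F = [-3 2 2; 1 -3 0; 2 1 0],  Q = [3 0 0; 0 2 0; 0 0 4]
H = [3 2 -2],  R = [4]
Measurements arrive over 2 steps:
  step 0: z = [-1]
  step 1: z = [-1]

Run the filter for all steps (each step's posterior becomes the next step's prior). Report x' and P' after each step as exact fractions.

step 0: x̄ = F·x = [-2, 3, -1]
step 0: P̄ = F·P·Fᵀ + Q = [32 -15 -2; -15 21 -4; -2 -4 10]
step 0: y = z − H·x̄ = [-3]
step 0: S = H·P̄·Hᵀ + R = [292]
step 0: K = P̄·Hᵀ·S⁻¹ = [35/146; 5/292; -17/146]
step 0: x' = x̄ + K·y = [-397/146, 861/292, -95/146]
step 0: P' = (I − K·H)·P̄ = [1111/73 -2365/146 449/73; -2365/146 6107/292 -499/146; 449/73 -499/146 441/73]
step 1: x̄ = F·x = [931/73, -3377/292, -727/292]
step 1: P̄ = F·P·Fᵀ + Q = [24895/73 -23106/73 -3498/73; -23106/73 88371/292 14217/292; -3498/73 14217/292 6131/292]
step 1: y = z − H·x̄ = [-1541/73]
step 1: S = H·P̄·Hᵀ + R = [55119/73]
step 1: K = P̄·Hᵀ·S⁻¹ = [11823/18373; -10747/18373; -6451/55119]
step 1: x' = x̄ + K·y = [-15260/18373, 57519/73492, -4213/220476]
step 1: P' = (I − K·H)·P̄ = [521176/18373 -593715/18373 164403/18373; -593715/18373 3255675/73492 -220639/73492; 164403/18373 -220639/73492 2348945/220476]

step 0: x' = [-397/146, 861/292, -95/146], P' = [1111/73 -2365/146 449/73; -2365/146 6107/292 -499/146; 449/73 -499/146 441/73]
step 1: x' = [-15260/18373, 57519/73492, -4213/220476], P' = [521176/18373 -593715/18373 164403/18373; -593715/18373 3255675/73492 -220639/73492; 164403/18373 -220639/73492 2348945/220476]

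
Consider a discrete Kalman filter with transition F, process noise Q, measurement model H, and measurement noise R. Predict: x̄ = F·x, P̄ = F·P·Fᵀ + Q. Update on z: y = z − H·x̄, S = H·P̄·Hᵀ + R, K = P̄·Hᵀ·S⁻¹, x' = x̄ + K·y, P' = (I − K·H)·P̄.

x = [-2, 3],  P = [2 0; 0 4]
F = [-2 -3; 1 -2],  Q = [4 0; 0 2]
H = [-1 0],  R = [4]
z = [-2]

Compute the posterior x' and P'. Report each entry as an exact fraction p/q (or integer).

x̄ = F·x = [-5, -8]
P̄ = F·P·Fᵀ + Q = [48 20; 20 20]
y = z − H·x̄ = [-7]
S = H·P̄·Hᵀ + R = [52]
K = P̄·Hᵀ·S⁻¹ = [-12/13; -5/13]
x' = x̄ + K·y = [19/13, -69/13]
P' = (I − K·H)·P̄ = [48/13 20/13; 20/13 160/13]

x' = [19/13, -69/13]
P' = [48/13 20/13; 20/13 160/13]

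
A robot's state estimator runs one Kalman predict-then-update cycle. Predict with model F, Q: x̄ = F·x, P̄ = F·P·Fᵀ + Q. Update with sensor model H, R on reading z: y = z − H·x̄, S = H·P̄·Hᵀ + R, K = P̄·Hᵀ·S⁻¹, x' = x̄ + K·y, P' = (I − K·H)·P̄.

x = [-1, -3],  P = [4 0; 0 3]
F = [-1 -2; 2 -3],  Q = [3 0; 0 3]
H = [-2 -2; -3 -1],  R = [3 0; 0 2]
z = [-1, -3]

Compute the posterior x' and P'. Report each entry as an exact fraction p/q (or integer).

x' = [17942/13901, -10417/13901]
P' = [8628/13901 -13098/13901; -13098/13901 27366/13901]

x̄ = F·x = [7, 7]
P̄ = F·P·Fᵀ + Q = [19 10; 10 46]
y = z − H·x̄ = [27, 25]
S = H·P̄·Hᵀ + R = [343 286; 286 279]
K = P̄·Hᵀ·S⁻¹ = [2980/13901 -6393/13901; -9512/13901 5964/13901]
x' = x̄ + K·y = [17942/13901, -10417/13901]
P' = (I − K·H)·P̄ = [8628/13901 -13098/13901; -13098/13901 27366/13901]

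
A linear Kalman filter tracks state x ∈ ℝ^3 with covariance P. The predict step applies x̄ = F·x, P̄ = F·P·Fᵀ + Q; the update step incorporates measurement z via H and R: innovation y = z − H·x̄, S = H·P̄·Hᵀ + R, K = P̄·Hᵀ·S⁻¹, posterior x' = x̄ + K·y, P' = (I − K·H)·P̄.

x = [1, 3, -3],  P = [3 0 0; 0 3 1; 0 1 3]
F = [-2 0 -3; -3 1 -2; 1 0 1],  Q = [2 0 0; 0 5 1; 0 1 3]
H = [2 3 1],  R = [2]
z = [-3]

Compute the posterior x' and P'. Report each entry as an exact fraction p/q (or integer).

x̄ = F·x = [7, 6, -2]
P̄ = F·P·Fᵀ + Q = [41 33 -15; 33 43 -13; -15 -13 9]
y = z − H·x̄ = [-33]
S = H·P̄·Hᵀ + R = [820]
K = P̄·Hᵀ·S⁻¹ = [83/410; 91/410; -3/41]
x' = x̄ + K·y = [131/410, -543/410, 17/41]
P' = (I − K·H)·P̄ = [1516/205 -788/205 -117/41; -788/205 534/205 13/41; -117/41 13/41 189/41]

x' = [131/410, -543/410, 17/41]
P' = [1516/205 -788/205 -117/41; -788/205 534/205 13/41; -117/41 13/41 189/41]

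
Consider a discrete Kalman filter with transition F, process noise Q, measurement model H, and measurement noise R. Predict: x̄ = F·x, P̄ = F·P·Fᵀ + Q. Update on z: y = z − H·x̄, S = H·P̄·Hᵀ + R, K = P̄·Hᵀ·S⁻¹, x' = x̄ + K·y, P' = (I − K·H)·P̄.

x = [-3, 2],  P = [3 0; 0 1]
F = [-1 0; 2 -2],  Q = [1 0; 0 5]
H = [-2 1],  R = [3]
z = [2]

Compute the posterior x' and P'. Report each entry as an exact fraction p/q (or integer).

x̄ = F·x = [3, -10]
P̄ = F·P·Fᵀ + Q = [4 -6; -6 21]
y = z − H·x̄ = [18]
S = H·P̄·Hᵀ + R = [64]
K = P̄·Hᵀ·S⁻¹ = [-7/32; 33/64]
x' = x̄ + K·y = [-15/16, -23/32]
P' = (I − K·H)·P̄ = [15/16 39/32; 39/32 255/64]

x' = [-15/16, -23/32]
P' = [15/16 39/32; 39/32 255/64]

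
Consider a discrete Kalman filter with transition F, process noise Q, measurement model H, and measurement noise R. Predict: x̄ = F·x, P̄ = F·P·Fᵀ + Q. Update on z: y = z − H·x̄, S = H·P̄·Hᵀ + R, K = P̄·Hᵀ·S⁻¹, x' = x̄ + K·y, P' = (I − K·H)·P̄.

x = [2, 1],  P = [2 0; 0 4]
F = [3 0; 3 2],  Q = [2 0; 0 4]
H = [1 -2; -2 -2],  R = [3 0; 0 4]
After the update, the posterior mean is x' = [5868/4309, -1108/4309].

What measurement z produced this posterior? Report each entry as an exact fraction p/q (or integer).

x̄ = F·x = [6, 8]
P̄ = F·P·Fᵀ + Q = [20 18; 18 38]
S = H·P̄·Hᵀ + R = [103 148; 148 380]
K = P̄·Hᵀ·S⁻¹ = [1292/4309 -1365/4309; -1366/4309 -738/4309]
x' − x̄ = [-19986/4309, -35580/4309] = K·y
y = (KᵀK)⁻¹·Kᵀ·(x' − x̄) = [12, 26]
z = y + H·x̄ = [12, 26] + [-10, -28] = [2, -2]

z = [2, -2]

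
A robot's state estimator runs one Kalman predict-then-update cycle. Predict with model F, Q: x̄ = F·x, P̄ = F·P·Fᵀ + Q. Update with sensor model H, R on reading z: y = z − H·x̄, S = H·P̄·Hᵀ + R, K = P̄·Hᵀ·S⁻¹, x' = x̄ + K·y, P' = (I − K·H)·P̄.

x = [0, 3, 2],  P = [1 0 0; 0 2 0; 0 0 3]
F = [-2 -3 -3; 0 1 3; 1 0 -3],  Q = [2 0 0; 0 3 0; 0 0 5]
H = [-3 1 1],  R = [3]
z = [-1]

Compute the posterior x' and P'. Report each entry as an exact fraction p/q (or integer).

x̄ = F·x = [-15, 9, -6]
P̄ = F·P·Fᵀ + Q = [51 -33 25; -33 32 -27; 25 -27 33]
y = z − H·x̄ = [-49]
S = H·P̄·Hᵀ + R = [521]
K = P̄·Hᵀ·S⁻¹ = [-161/521; 104/521; -69/521]
x' = x̄ + K·y = [74/521, -407/521, 255/521]
P' = (I − K·H)·P̄ = [650/521 -449/521 1916/521; -449/521 5856/521 -6891/521; 1916/521 -6891/521 12432/521]

x' = [74/521, -407/521, 255/521]
P' = [650/521 -449/521 1916/521; -449/521 5856/521 -6891/521; 1916/521 -6891/521 12432/521]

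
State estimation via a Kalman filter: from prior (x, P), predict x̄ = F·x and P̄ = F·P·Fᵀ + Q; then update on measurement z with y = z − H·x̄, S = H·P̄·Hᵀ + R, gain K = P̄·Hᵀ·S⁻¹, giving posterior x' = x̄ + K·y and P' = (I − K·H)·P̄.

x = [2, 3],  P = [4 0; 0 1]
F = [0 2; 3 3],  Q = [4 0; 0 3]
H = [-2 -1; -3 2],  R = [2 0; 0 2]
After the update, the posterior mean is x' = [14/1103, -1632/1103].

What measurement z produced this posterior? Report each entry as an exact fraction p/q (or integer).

x̄ = F·x = [6, 15]
P̄ = F·P·Fᵀ + Q = [8 6; 6 48]
S = H·P̄·Hᵀ + R = [106 -54; -54 194]
K = P̄·Hᵀ·S⁻¹ = [-1229/4412 -615/4412; -1857/4412 1257/4412]
x' − x̄ = [-6604/1103, -18177/1103] = K·y
y = (KᵀK)⁻¹·Kᵀ·(x' − x̄) = [29, -15]
z = y + H·x̄ = [29, -15] + [-27, 12] = [2, -3]

z = [2, -3]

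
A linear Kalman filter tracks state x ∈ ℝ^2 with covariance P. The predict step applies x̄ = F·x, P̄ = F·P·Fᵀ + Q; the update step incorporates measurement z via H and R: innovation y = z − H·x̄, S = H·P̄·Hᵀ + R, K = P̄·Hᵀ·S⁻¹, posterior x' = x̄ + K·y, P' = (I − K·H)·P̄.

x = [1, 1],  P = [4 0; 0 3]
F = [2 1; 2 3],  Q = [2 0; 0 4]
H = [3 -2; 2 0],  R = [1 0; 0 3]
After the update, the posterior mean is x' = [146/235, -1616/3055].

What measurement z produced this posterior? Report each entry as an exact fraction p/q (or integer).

x̄ = F·x = [3, 5]
P̄ = F·P·Fᵀ + Q = [21 25; 25 47]
S = H·P̄·Hᵀ + R = [78 26; 26 87]
K = P̄·Hᵀ·S⁻¹ = [3/470 113/235; -2953/6110 169/235]
x' − x̄ = [-559/235, -16891/3055] = K·y
y = (KᵀK)⁻¹·Kᵀ·(x' − x̄) = [4, -5]
z = y + H·x̄ = [4, -5] + [-1, 6] = [3, 1]

z = [3, 1]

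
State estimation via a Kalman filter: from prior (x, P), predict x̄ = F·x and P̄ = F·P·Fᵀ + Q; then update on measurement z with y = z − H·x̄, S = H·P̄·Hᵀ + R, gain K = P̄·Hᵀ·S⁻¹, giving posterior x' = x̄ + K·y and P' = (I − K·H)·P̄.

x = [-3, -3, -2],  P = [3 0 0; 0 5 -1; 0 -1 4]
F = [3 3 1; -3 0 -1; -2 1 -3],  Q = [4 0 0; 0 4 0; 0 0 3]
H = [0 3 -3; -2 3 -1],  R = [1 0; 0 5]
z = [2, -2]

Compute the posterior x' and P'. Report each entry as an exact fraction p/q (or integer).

x' = [-1042/1295, -2411/1295, -3243/1295]
P' = [78076/7511 72526/7511 72433/7511; 72526/7511 76485/7511 76799/7511; 72433/7511 76799/7511 77944/7511]

x̄ = F·x = [-20, 11, 9]
P̄ = F·P·Fᵀ + Q = [74 -28 -7; -28 35 31; -7 31 62]
y = z − H·x̄ = [-4, -66]
S = H·P̄·Hᵀ + R = [316 255; 255 800]
K = P̄·Hᵀ·S⁻¹ = [279/7511 -11007/37555; -942/7511 7604/37555; -3435/7511 7587/37555]
x' = x̄ + K·y = [-1042/1295, -2411/1295, -3243/1295]
P' = (I − K·H)·P̄ = [78076/7511 72526/7511 72433/7511; 72526/7511 76485/7511 76799/7511; 72433/7511 76799/7511 77944/7511]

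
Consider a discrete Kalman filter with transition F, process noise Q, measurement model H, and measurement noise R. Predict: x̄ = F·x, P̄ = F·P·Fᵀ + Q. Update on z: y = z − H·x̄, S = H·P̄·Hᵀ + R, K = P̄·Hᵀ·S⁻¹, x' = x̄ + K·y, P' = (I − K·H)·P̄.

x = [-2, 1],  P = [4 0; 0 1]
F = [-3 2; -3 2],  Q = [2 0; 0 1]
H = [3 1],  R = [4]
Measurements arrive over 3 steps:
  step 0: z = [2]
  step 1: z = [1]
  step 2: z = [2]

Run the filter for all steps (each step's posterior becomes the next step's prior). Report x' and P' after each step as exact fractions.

step 0: x̄ = F·x = [8, 8]
step 0: P̄ = F·P·Fᵀ + Q = [42 40; 40 41]
step 0: y = z − H·x̄ = [-30]
step 0: S = H·P̄·Hᵀ + R = [663]
step 0: K = P̄·Hᵀ·S⁻¹ = [166/663; 161/663]
step 0: x' = x̄ + K·y = [108/221, 158/221]
step 0: P' = (I − K·H)·P̄ = [290/663 -206/663; -206/663 1262/663]
step 1: x̄ = F·x = [-8/221, -8/221]
step 1: P̄ = F·P·Fᵀ + Q = [11456/663 10130/663; 10130/663 10793/663]
step 1: y = z − H·x̄ = [253/221]
step 1: S = H·P̄·Hᵀ + R = [177329/663]
step 1: K = P̄·Hᵀ·S⁻¹ = [44498/177329; 41183/177329]
step 1: x' = x̄ + K·y = [44522/177329, 40727/177329]
step 1: P' = (I − K·H)·P̄ = [77540/177329 -54628/177329; -54628/177329 328616/177329]
step 2: x̄ = F·x = [-52112/177329, -52112/177329]
step 2: P̄ = F·P·Fᵀ + Q = [3022518/177329 2667860/177329; 2667860/177329 2845189/177329]
step 2: y = z − H·x̄ = [563106/177329]
step 2: S = H·P̄·Hᵀ + R = [46764327/177329]
step 2: K = P̄·Hᵀ·S⁻¹ = [11735414/46764327; 10848769/46764327]
step 2: x' = x̄ + K·y = [7840980/15588109, 6902470/15588109]
step 2: P' = (I − K·H)·P̄ = [20448310/46764327 -14403274/46764327; -14403274/46764327 86604898/46764327]

step 0: x' = [108/221, 158/221], P' = [290/663 -206/663; -206/663 1262/663]
step 1: x' = [44522/177329, 40727/177329], P' = [77540/177329 -54628/177329; -54628/177329 328616/177329]
step 2: x' = [7840980/15588109, 6902470/15588109], P' = [20448310/46764327 -14403274/46764327; -14403274/46764327 86604898/46764327]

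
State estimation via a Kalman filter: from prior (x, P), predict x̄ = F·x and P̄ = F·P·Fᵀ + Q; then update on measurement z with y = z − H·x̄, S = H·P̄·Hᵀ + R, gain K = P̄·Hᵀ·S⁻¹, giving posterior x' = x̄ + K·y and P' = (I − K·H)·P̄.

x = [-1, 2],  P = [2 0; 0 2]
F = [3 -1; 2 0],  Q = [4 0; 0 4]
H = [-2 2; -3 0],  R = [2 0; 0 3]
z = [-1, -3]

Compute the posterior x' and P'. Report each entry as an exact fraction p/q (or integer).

x' = [895/961, 454/961]
P' = [312/961 300/961; 300/961 732/961]

x̄ = F·x = [-5, -2]
P̄ = F·P·Fᵀ + Q = [24 12; 12 12]
y = z − H·x̄ = [-7, -18]
S = H·P̄·Hᵀ + R = [50 72; 72 219]
K = P̄·Hᵀ·S⁻¹ = [-12/961 -312/961; 432/961 -300/961]
x' = x̄ + K·y = [895/961, 454/961]
P' = (I − K·H)·P̄ = [312/961 300/961; 300/961 732/961]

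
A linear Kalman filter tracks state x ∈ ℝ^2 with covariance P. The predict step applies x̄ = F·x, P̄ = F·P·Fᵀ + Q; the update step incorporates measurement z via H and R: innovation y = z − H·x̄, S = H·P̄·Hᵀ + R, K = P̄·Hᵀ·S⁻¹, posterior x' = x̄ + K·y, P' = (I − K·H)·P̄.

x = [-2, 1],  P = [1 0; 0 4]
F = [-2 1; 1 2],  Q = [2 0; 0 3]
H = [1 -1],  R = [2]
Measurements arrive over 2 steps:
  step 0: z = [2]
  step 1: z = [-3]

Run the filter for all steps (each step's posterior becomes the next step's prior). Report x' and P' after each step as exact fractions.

step 0: x̄ = F·x = [5, 0]
step 0: P̄ = F·P·Fᵀ + Q = [10 6; 6 20]
step 0: y = z − H·x̄ = [-3]
step 0: S = H·P̄·Hᵀ + R = [20]
step 0: K = P̄·Hᵀ·S⁻¹ = [1/5; -7/10]
step 0: x' = x̄ + K·y = [22/5, 21/10]
step 0: P' = (I − K·H)·P̄ = [46/5 44/5; 44/5 51/5]
step 1: x̄ = F·x = [-67/10, 43/5]
step 1: P̄ = F·P·Fᵀ + Q = [69/5 -122/5; -122/5 441/5]
step 1: y = z − H·x̄ = [123/10]
step 1: S = H·P̄·Hᵀ + R = [764/5]
step 1: K = P̄·Hᵀ·S⁻¹ = [1/4; -563/764]
step 1: x' = x̄ + K·y = [-29/8, -709/1528]
step 1: P' = (I − K·H)·P̄ = [17/4 15/4; 15/4 3991/764]

step 0: x' = [22/5, 21/10], P' = [46/5 44/5; 44/5 51/5]
step 1: x' = [-29/8, -709/1528], P' = [17/4 15/4; 15/4 3991/764]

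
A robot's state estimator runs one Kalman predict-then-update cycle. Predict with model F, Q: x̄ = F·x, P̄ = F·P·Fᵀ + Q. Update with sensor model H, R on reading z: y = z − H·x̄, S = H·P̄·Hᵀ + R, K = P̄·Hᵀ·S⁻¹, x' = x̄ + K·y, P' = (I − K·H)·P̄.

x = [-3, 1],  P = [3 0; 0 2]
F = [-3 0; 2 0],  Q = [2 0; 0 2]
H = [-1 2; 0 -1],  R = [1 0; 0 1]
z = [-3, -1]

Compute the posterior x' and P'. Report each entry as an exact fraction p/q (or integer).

x̄ = F·x = [9, -6]
P̄ = F·P·Fᵀ + Q = [29 -18; -18 14]
y = z − H·x̄ = [18, -7]
S = H·P̄·Hᵀ + R = [158 -46; -46 15]
K = P̄·Hᵀ·S⁻¹ = [-147/254 -73/127; 23/127 -48/127]
x' = x̄ + K·y = [331/127, -12/127]
P' = (I − K·H)·P̄ = [439/254 73/127; 73/127 48/127]

x' = [331/127, -12/127]
P' = [439/254 73/127; 73/127 48/127]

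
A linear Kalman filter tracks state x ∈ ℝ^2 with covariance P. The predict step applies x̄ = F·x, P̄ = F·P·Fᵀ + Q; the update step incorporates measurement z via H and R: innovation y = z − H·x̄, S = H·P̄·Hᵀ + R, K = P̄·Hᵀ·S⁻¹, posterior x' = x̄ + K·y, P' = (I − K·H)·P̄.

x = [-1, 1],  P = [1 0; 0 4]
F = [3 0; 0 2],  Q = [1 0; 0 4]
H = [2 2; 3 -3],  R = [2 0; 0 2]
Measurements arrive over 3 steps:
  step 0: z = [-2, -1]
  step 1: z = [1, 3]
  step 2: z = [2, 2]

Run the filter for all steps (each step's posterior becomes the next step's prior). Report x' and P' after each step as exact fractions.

step 0: x' = [-2589/3698, -607/1849], P' = [655/3698 125/1849; 125/1849 330/1849]
step 1: x' = [2009633/3555785, -226492/711157], P' = [599142/3555785 45212/711157; 45212/711157 122964/711157]
step 2: x' = [2925585672/3312123161, 514986932/3312123161], P' = [556922874/3312123161 210030700/3312123161; 210030700/3312123161 572391588/3312123161]

step 0: x̄ = F·x = [-3, 2]
step 0: P̄ = F·P·Fᵀ + Q = [10 0; 0 20]
step 0: y = z − H·x̄ = [0, 14]
step 0: S = H·P̄·Hᵀ + R = [122 -60; -60 272]
step 0: K = P̄·Hᵀ·S⁻¹ = [905/3698 1215/7396; 455/1849 -615/3698]
step 0: x' = x̄ + K·y = [-2589/3698, -607/1849]
step 0: P' = (I − K·H)·P̄ = [655/3698 125/1849; 125/1849 330/1849]
step 1: x̄ = F·x = [-7767/3698, -1214/1849]
step 1: P̄ = F·P·Fᵀ + Q = [9593/3698 750/1849; 750/1849 8716/1849]
step 1: y = z − H·x̄ = [12044/1849, 27111/3698]
step 1: S = H·P̄·Hᵀ + R = [63748/1849 -23517/1849; -23517/1849 223621/3698]
step 1: K = P̄·Hᵀ·S⁻¹ = [825202/3555785 559623/3555785; 168176/711157 -116628/711157]
step 1: x' = x̄ + K·y = [2009633/3555785, -226492/711157]
step 1: P' = (I − K·H)·P̄ = [599142/3555785 45212/711157; 45212/711157 122964/711157]
step 2: x̄ = F·x = [6028899/3555785, -452984/711157]
step 2: P̄ = F·P·Fᵀ + Q = [8948063/3555785 271272/711157; 271272/711157 3336484/711157]
step 2: y = z − H·x̄ = [-416388/3555785, -17769887/3555785]
step 2: S = H·P̄·Hᵀ + R = [120484382/3555785 -46406142/3555785; -46406142/3555785 213371437/3555785]
step 2: K = P̄·Hᵀ·S⁻¹ = [766953574/3312123161 520338261/3312123161; 782422288/3312123161 -543541332/3312123161]
step 2: x' = x̄ + K·y = [2925585672/3312123161, 514986932/3312123161]
step 2: P' = (I − K·H)·P̄ = [556922874/3312123161 210030700/3312123161; 210030700/3312123161 572391588/3312123161]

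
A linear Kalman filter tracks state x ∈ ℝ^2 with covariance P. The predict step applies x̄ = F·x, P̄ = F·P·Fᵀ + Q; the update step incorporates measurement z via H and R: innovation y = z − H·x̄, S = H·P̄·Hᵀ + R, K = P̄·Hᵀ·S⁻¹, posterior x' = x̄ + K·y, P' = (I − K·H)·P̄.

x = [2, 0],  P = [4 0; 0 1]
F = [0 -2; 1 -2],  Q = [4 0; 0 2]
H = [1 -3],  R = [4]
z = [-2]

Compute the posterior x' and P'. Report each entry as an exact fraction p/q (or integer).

x' = [-8/39, 2/3]
P' = [304/39 8/3; 8/3 4/3]

x̄ = F·x = [0, 2]
P̄ = F·P·Fᵀ + Q = [8 4; 4 10]
y = z − H·x̄ = [4]
S = H·P̄·Hᵀ + R = [78]
K = P̄·Hᵀ·S⁻¹ = [-2/39; -1/3]
x' = x̄ + K·y = [-8/39, 2/3]
P' = (I − K·H)·P̄ = [304/39 8/3; 8/3 4/3]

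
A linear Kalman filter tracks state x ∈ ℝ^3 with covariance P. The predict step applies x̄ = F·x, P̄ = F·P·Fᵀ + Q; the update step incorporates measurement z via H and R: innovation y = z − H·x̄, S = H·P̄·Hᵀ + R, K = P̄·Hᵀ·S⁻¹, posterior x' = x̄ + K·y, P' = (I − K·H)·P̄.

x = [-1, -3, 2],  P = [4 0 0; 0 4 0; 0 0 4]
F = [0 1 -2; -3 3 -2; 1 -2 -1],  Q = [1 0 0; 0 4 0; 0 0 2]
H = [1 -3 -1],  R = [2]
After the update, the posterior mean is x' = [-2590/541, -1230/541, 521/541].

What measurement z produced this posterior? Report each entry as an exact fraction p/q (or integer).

x̄ = F·x = [-7, -10, 3]
P̄ = F·P·Fᵀ + Q = [21 28 0; 28 92 -28; 0 -28 26]
S = H·P̄·Hᵀ + R = [541]
K = P̄·Hᵀ·S⁻¹ = [-63/541; -220/541; 58/541]
x' − x̄ = [1197/541, 4180/541, -1102/541] = K·y
y = (KᵀK)⁻¹·Kᵀ·(x' − x̄) = [-19]
z = y + H·x̄ = [-19] + [20] = [1]

z = [1]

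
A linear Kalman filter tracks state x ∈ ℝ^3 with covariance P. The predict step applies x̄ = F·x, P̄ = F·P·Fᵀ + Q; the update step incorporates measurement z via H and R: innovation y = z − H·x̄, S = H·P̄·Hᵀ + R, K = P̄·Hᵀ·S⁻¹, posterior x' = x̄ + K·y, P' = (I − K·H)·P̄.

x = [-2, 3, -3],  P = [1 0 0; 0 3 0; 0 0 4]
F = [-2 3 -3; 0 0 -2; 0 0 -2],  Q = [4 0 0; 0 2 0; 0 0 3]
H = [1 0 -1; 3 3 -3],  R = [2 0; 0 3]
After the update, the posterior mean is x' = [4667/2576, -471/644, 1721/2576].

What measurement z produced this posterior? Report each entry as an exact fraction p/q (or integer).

z = [1, 1]

x̄ = F·x = [22, 6, 6]
P̄ = F·P·Fᵀ + Q = [71 24 24; 24 18 16; 24 16 19]
S = H·P̄·Hᵀ + R = [44 150; 150 687]
K = P̄·Hᵀ·S⁻¹ = [113/2576 387/1288; -517/644 93/322; -2005/2576 337/1288]
x' − x̄ = [-52005/2576, -4335/644, -13735/2576] = K·y
y = (KᵀK)⁻¹·Kᵀ·(x' − x̄) = [-15, -65]
z = y + H·x̄ = [-15, -65] + [16, 66] = [1, 1]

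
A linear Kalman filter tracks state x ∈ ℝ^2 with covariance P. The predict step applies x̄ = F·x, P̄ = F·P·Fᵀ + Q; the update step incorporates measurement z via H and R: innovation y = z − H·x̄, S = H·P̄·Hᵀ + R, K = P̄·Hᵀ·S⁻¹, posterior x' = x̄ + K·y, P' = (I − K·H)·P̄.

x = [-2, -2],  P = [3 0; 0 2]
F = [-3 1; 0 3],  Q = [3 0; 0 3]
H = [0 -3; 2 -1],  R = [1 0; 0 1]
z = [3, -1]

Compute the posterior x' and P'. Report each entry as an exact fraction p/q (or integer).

x' = [-7412/7737, -2634/2579]
P' = [6392/23211 142/2579; 142/2579 285/2579]

x̄ = F·x = [4, -6]
P̄ = F·P·Fᵀ + Q = [32 6; 6 21]
y = z − H·x̄ = [-15, -15]
S = H·P̄·Hᵀ + R = [190 27; 27 126]
K = P̄·Hᵀ·S⁻¹ = [-426/2579 11506/23211; -855/2579 -1/2579]
x' = x̄ + K·y = [-7412/7737, -2634/2579]
P' = (I − K·H)·P̄ = [6392/23211 142/2579; 142/2579 285/2579]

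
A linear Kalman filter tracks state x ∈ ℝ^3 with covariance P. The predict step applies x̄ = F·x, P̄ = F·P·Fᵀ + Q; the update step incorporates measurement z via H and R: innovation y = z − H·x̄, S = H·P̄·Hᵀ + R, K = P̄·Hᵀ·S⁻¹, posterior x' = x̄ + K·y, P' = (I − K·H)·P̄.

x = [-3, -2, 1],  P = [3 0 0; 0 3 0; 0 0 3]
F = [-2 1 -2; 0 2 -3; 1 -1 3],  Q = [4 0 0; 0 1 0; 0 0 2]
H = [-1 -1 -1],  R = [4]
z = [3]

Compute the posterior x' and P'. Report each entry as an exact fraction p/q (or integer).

x̄ = F·x = [2, -7, 2]
P̄ = F·P·Fᵀ + Q = [31 24 -27; 24 40 -33; -27 -33 35]
y = z − H·x̄ = [0]
S = H·P̄·Hᵀ + R = [38]
K = P̄·Hᵀ·S⁻¹ = [-14/19; -31/38; 25/38]
x' = x̄ + K·y = [2, -7, 2]
P' = (I − K·H)·P̄ = [197/19 22/19 -163/19; 22/19 559/38 -479/38; -163/19 -479/38 705/38]

x' = [2, -7, 2]
P' = [197/19 22/19 -163/19; 22/19 559/38 -479/38; -163/19 -479/38 705/38]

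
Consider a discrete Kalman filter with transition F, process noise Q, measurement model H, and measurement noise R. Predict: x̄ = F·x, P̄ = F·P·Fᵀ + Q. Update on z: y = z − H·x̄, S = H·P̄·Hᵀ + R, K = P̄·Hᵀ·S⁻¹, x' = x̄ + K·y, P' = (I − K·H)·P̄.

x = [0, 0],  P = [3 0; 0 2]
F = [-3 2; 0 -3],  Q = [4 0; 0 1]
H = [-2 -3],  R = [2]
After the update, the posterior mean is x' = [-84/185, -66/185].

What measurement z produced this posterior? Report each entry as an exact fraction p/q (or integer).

z = [2]

x̄ = F·x = [0, 0]
P̄ = F·P·Fᵀ + Q = [39 -12; -12 19]
S = H·P̄·Hᵀ + R = [185]
K = P̄·Hᵀ·S⁻¹ = [-42/185; -33/185]
x' − x̄ = [-84/185, -66/185] = K·y
y = (KᵀK)⁻¹·Kᵀ·(x' − x̄) = [2]
z = y + H·x̄ = [2] + [0] = [2]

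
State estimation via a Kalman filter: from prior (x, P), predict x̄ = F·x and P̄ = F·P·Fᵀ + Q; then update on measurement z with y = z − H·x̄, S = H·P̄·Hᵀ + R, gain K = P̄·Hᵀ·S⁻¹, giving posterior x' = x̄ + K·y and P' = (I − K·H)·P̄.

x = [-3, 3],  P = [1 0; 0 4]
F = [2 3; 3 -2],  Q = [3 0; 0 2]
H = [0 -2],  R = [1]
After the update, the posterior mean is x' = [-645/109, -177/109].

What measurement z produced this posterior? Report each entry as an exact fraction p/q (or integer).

x̄ = F·x = [3, -15]
P̄ = F·P·Fᵀ + Q = [43 -18; -18 27]
S = H·P̄·Hᵀ + R = [109]
K = P̄·Hᵀ·S⁻¹ = [36/109; -54/109]
x' − x̄ = [-972/109, 1458/109] = K·y
y = (KᵀK)⁻¹·Kᵀ·(x' − x̄) = [-27]
z = y + H·x̄ = [-27] + [30] = [3]

z = [3]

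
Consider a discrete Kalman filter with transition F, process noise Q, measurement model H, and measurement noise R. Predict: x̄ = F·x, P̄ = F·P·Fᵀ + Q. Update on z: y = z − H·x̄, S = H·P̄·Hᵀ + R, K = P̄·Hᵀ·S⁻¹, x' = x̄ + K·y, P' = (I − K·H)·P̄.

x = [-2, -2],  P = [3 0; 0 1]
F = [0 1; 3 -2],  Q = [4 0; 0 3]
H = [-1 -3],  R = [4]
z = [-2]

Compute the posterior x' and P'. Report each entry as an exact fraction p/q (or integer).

x' = [-616/303, 394/303]
P' = [1514/303 -506/303; -506/303 302/303]

x̄ = F·x = [-2, -2]
P̄ = F·P·Fᵀ + Q = [5 -2; -2 34]
y = z − H·x̄ = [-10]
S = H·P̄·Hᵀ + R = [303]
K = P̄·Hᵀ·S⁻¹ = [1/303; -100/303]
x' = x̄ + K·y = [-616/303, 394/303]
P' = (I − K·H)·P̄ = [1514/303 -506/303; -506/303 302/303]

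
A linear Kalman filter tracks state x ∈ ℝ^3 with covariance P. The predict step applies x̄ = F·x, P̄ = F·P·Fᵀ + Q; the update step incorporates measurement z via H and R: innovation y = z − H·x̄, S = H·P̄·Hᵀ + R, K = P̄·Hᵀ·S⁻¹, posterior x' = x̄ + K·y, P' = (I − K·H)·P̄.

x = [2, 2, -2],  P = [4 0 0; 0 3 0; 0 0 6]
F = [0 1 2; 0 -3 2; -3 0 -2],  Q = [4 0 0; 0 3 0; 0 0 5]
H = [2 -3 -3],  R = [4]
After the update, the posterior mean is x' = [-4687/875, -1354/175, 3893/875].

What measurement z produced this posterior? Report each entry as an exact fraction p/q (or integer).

z = [-1]

x̄ = F·x = [-2, -10, -2]
P̄ = F·P·Fᵀ + Q = [31 15 -24; 15 54 -24; -24 -24 65]
S = H·P̄·Hᵀ + R = [875]
K = P̄·Hᵀ·S⁻¹ = [89/875; -12/175; -171/875]
x' − x̄ = [-2937/875, 396/175, 5643/875] = K·y
y = (KᵀK)⁻¹·Kᵀ·(x' − x̄) = [-33]
z = y + H·x̄ = [-33] + [32] = [-1]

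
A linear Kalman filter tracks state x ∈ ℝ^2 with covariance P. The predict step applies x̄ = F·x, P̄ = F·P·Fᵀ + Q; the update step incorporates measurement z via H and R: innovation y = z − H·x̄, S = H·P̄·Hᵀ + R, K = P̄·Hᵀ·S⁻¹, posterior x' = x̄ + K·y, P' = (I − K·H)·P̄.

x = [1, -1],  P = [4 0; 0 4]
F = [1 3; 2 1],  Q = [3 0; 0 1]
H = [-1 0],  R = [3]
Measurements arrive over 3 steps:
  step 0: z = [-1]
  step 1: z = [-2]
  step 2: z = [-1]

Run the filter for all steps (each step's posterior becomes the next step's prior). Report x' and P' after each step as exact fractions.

step 0: x' = [37/46, 53/23], P' = [129/46 30/23; 30/23 283/23]
step 1: x' = [4169/1953, 346/217], P' = [1907/651 264/217; 264/217 1908/217]
step 2: x' = [73639/62081, 207024/62081], P' = [180384/62081 79590/62081; 79590/62081 556301/62081]

step 0: x̄ = F·x = [-2, 1]
step 0: P̄ = F·P·Fᵀ + Q = [43 20; 20 21]
step 0: y = z − H·x̄ = [-3]
step 0: S = H·P̄·Hᵀ + R = [46]
step 0: K = P̄·Hᵀ·S⁻¹ = [-43/46; -10/23]
step 0: x' = x̄ + K·y = [37/46, 53/23]
step 0: P' = (I − K·H)·P̄ = [129/46 30/23; 30/23 283/23]
step 1: x̄ = F·x = [355/46, 90/23]
step 1: P̄ = F·P·Fᵀ + Q = [5721/46 1188/23; 1188/23 684/23]
step 1: y = z − H·x̄ = [263/46]
step 1: S = H·P̄·Hᵀ + R = [5859/46]
step 1: K = P̄·Hᵀ·S⁻¹ = [-1907/1953; -88/217]
step 1: x' = x̄ + K·y = [4169/1953, 346/217]
step 1: P' = (I − K·H)·P̄ = [1907/651 264/217; 264/217 1908/217]
step 2: x̄ = F·x = [13511/1953, 1636/279]
step 2: P̄ = F·P·Fᵀ + Q = [60128/651 3790/93; 3790/93 2453/93]
step 2: y = z − H·x̄ = [11558/1953]
step 2: S = H·P̄·Hᵀ + R = [62081/651]
step 2: K = P̄·Hᵀ·S⁻¹ = [-60128/62081; -26530/62081]
step 2: x' = x̄ + K·y = [73639/62081, 207024/62081]
step 2: P' = (I − K·H)·P̄ = [180384/62081 79590/62081; 79590/62081 556301/62081]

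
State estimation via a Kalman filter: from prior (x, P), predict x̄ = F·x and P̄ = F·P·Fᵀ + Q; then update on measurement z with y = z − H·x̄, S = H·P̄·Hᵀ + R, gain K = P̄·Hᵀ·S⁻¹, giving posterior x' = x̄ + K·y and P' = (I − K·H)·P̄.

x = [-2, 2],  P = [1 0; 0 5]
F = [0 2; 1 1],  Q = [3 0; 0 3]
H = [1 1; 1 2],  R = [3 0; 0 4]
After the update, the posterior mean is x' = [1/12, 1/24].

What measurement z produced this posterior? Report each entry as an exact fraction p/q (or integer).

z = [-3, 3]

x̄ = F·x = [4, 0]
P̄ = F·P·Fᵀ + Q = [23 10; 10 9]
S = H·P̄·Hᵀ + R = [55 71; 71 103]
K = P̄·Hᵀ·S⁻¹ = [173/312 11/312; -31/624 191/624]
x' − x̄ = [-47/12, 1/24] = K·y
y = (KᵀK)⁻¹·Kᵀ·(x' − x̄) = [-7, -1]
z = y + H·x̄ = [-7, -1] + [4, 4] = [-3, 3]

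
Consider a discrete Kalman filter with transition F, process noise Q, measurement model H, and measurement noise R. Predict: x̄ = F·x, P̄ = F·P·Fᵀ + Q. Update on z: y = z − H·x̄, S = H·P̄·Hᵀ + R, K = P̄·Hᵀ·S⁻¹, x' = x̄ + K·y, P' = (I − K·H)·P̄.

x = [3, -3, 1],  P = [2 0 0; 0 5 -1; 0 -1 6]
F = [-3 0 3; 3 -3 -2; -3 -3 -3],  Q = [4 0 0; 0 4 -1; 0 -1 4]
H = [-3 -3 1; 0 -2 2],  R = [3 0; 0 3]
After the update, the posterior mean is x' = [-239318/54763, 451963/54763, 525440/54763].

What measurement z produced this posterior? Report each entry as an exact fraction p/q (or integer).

z = [-2, 3]

x̄ = F·x = [-6, 16, -3]
P̄ = F·P·Fᵀ + Q = [76 -45 -27; -45 79 47; -27 47 103]
S = H·P̄·Hᵀ + R = [571 196; 196 355]
K = P̄·Hᵀ·S⁻¹ = [-16552/54763 14692/54763; -2327/54763 -8588/54763; -2229/54763 18508/54763]
x' − x̄ = [89260/54763, -424245/54763, 689729/54763] = K·y
y = (KᵀK)⁻¹·Kᵀ·(x' − x̄) = [31, 41]
z = y + H·x̄ = [31, 41] + [-33, -38] = [-2, 3]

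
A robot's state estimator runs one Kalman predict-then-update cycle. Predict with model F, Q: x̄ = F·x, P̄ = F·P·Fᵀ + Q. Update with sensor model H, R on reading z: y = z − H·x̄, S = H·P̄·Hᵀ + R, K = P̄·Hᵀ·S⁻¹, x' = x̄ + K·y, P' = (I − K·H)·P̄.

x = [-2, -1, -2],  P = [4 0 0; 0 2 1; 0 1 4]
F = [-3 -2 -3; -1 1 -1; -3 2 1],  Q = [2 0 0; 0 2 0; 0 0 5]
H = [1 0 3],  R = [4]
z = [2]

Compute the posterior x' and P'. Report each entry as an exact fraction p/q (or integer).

x' = [7102/659, 1041/659, -1904/659]
P' = [48022/659 6385/659 -15850/659; 6385/659 3886/659 -2059/659; -15850/659 -2059/659 5522/659]

x̄ = F·x = [14, 3, 2]
P̄ = F·P·Fᵀ + Q = [94 19 8; 19 10 11; 8 11 57]
y = z − H·x̄ = [-18]
S = H·P̄·Hᵀ + R = [659]
K = P̄·Hᵀ·S⁻¹ = [118/659; 52/659; 179/659]
x' = x̄ + K·y = [7102/659, 1041/659, -1904/659]
P' = (I − K·H)·P̄ = [48022/659 6385/659 -15850/659; 6385/659 3886/659 -2059/659; -15850/659 -2059/659 5522/659]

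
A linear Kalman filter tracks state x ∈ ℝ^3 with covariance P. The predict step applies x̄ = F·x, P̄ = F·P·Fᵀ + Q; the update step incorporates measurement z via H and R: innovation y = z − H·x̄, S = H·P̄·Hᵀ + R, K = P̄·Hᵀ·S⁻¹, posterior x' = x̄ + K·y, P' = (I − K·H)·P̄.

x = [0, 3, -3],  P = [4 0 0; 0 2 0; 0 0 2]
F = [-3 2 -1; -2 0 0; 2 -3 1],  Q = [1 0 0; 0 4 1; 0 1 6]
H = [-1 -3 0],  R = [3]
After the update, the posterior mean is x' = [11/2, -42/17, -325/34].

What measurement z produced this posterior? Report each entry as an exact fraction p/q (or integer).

z = [2]

x̄ = F·x = [9, 0, -12]
P̄ = F·P·Fᵀ + Q = [47 24 -38; 24 20 -15; -38 -15 42]
S = H·P̄·Hᵀ + R = [374]
K = P̄·Hᵀ·S⁻¹ = [-7/22; -42/187; 83/374]
x' − x̄ = [-7/2, -42/17, 83/34] = K·y
y = (KᵀK)⁻¹·Kᵀ·(x' − x̄) = [11]
z = y + H·x̄ = [11] + [-9] = [2]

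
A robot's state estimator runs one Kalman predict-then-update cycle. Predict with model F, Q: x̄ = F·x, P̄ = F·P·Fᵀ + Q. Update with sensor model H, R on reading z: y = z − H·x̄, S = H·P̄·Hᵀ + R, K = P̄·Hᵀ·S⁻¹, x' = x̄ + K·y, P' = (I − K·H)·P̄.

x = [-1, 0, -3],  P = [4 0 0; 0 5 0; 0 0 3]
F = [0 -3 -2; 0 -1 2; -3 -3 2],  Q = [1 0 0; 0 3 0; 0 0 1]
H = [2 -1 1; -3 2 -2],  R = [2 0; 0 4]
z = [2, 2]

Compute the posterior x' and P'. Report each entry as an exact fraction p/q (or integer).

x̄ = F·x = [6, -6, -3]
P̄ = F·P·Fᵀ + Q = [58 3 33; 3 20 27; 33 27 94]
y = z − H·x̄ = [-13, 26]
S = H·P̄·Hᵀ + R = [414 -678; -678 1126]
K = P̄·Hᵀ·S⁻¹ = [359/405 44/135; -239/1620 -59/540; -1027/810 -131/135]
x' = x̄ + K·y = [239/81, -2243/324, -1903/162]
P' = (I − K·H)·P̄ = [1964/405 -416/405 -3626/405; -416/405 7859/405 17143/810; -3626/405 17143/810 29593/810]

x' = [239/81, -2243/324, -1903/162]
P' = [1964/405 -416/405 -3626/405; -416/405 7859/405 17143/810; -3626/405 17143/810 29593/810]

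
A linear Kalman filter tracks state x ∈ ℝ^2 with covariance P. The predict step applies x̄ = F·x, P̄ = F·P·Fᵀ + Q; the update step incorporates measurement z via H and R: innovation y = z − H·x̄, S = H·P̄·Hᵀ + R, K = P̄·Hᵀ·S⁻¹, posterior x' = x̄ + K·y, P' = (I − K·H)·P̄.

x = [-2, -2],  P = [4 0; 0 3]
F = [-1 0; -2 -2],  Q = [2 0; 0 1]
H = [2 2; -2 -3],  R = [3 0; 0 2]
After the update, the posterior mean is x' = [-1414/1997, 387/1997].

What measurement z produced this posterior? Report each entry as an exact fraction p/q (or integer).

x̄ = F·x = [2, 8]
P̄ = F·P·Fᵀ + Q = [6 8; 8 29]
S = H·P̄·Hᵀ + R = [207 -278; -278 383]
K = P̄·Hᵀ·S⁻¹ = [716/1997 332/1997; -292/1997 -749/1997]
x' − x̄ = [-5408/1997, -15589/1997] = K·y
y = (KᵀK)⁻¹·Kᵀ·(x' − x̄) = [-21, 29]
z = y + H·x̄ = [-21, 29] + [20, -28] = [-1, 1]

z = [-1, 1]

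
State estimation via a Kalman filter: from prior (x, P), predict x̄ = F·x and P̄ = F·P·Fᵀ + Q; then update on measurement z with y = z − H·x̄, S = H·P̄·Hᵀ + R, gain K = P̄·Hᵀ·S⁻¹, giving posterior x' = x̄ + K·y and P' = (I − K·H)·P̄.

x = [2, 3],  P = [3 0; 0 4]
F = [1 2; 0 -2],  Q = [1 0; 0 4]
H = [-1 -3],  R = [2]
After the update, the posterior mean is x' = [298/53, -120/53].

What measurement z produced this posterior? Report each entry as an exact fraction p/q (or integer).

z = [1]

x̄ = F·x = [8, -6]
P̄ = F·P·Fᵀ + Q = [20 -16; -16 20]
S = H·P̄·Hᵀ + R = [106]
K = P̄·Hᵀ·S⁻¹ = [14/53; -22/53]
x' − x̄ = [-126/53, 198/53] = K·y
y = (KᵀK)⁻¹·Kᵀ·(x' − x̄) = [-9]
z = y + H·x̄ = [-9] + [10] = [1]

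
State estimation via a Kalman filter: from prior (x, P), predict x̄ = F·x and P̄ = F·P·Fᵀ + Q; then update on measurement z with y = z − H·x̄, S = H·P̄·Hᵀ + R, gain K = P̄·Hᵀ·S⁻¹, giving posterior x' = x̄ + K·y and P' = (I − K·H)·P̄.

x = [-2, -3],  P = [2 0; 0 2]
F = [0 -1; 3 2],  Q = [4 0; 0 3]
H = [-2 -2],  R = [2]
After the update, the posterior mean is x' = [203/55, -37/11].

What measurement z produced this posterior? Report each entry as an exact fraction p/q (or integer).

z = [-1]

x̄ = F·x = [3, -12]
P̄ = F·P·Fᵀ + Q = [6 -4; -4 29]
S = H·P̄·Hᵀ + R = [110]
K = P̄·Hᵀ·S⁻¹ = [-2/55; -5/11]
x' − x̄ = [38/55, 95/11] = K·y
y = (KᵀK)⁻¹·Kᵀ·(x' − x̄) = [-19]
z = y + H·x̄ = [-19] + [18] = [-1]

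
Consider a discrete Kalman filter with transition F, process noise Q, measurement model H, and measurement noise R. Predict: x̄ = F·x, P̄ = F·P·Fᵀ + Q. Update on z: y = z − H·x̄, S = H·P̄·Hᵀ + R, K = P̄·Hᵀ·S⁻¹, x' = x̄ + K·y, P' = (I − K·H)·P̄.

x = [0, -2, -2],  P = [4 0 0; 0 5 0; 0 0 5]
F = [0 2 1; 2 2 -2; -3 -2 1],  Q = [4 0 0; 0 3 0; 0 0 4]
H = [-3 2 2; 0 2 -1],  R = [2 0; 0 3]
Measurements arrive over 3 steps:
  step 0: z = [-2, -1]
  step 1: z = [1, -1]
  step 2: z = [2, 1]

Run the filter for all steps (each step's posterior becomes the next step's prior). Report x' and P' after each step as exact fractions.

step 0: x' = [-14900/189791, -127672/189791, -72096/189791], P' = [863714/189791 419458/189791 829418/189791; 419458/189791 276821/189791 360370/189791; 829418/189791 360370/189791 900086/189791]
step 1: x' = [-2924043427/3963252880, -2079756393/3963252880, -68451839/990813220], P' = [3819554187/1981626440 1878479633/1981626440 873866599/495406610; 1878479633/1981626440 1662068587/1981626440 323713661/495406610; 873866599/495406610 323713661/495406610 532298666/247703305]
step 2: x' = [-3577716268485/19972127800823, 9371633447911/19972127800823, 9456866636511/39944255601646], P' = [38369643949456/19972127800823 18862809080156/19972127800823 35058209909278/19972127800823; 18862809080156/19972127800823 16709648023515/19972127800823 12964903217934/19972127800823; 35058209909278/19972127800823 12964903217934/19972127800823 42664706711721/19972127800823]

step 0: x̄ = F·x = [-6, 0, 2]
step 0: P̄ = F·P·Fᵀ + Q = [29 10 -15; 10 59 -54; -15 -54 65]
step 0: y = z − H·x̄ = [-24, 1]
step 0: S = H·P̄·Hᵀ + R = [387 -107; -107 520]
step 0: K = P̄·Hᵀ·S⁻¹ = [-46695/189791 3166/189791; 8004/189791 64424/189791; 16329/189791 -59782/189791]
step 0: x' = x̄ + K·y = [-14900/189791, -127672/189791, -72096/189791]
step 0: P' = (I − K·H)·P̄ = [863714/189791 419458/189791 829418/189791; 419458/189791 276821/189791 360370/189791; 829418/189791 360370/189791 900086/189791]
step 1: x̄ = F·x = [-327440/189791, -20136/27113, 32564/27113]
step 1: P̄ = F·P·Fᵀ + Q = [4208014/189791 274720/27113 -744600/27113; 274720/27113 367031/27113 -498108/27113; -744600/27113 -498108/27113 1307924/27113]
step 1: y = z − H·x̄ = [-966521/189791, 45723/27113]
step 1: S = H·P̄·Hᵀ + R = [96726320/189791 -6026060/27113; -6026060/27113 4849819/27113]
step 1: K = P̄·Hᵀ·S⁻¹ = [-710770503/3963252880 8716429/198162644; 278407563/3963252880 67642751/198162644; 155022189/990813220 -13905667/49540661]
step 1: x' = x̄ + K·y = [-2924043427/3963252880, -2079756393/3963252880, -68451839/990813220]
step 1: P' = (I − K·H)·P̄ = [3819554187/1981626440 1878479633/1981626440 873866599/495406610; 1878479633/1981626440 1662068587/1981626440 323713661/495406610; 873866599/495406610 323713661/495406610 532298666/247703305]
step 2: x̄ = F·x = [-2216660071/1981626440, -591249058/247703305, 12657835711/3963252880]
step 2: P̄ = F·P·Fᵀ + Q = [6003147003/495406610 1255829716/247703305 -12073581003/990813220; 1255829716/247703305 2701274559/247703305 -2641789428/247703305; -12073581003/990813220 -2641789428/247703305 49598695763/1981626440]
step 2: y = z − H·x̄ = [-1471144529/495406610, 35541058447/3963252880]
step 2: S = H·P̄·Hᵀ + R = [63130485234/247703305 -23468318609/247703305; -23468318609/247703305 226521622667/1981626440]
step 2: K = P̄·Hᵀ·S⁻¹ = [-3633446934750/19972127800823 889136083678/19972127800823; 1380337621215/19972127800823 6818130943032/19972127800823; 3042295065738/19972127800823 -5578300091951/19972127800823]
step 2: x' = x̄ + K·y = [-3577716268485/19972127800823, 9371633447911/19972127800823, 9456866636511/39944255601646]
step 2: P' = (I − K·H)·P̄ = [38369643949456/19972127800823 18862809080156/19972127800823 35058209909278/19972127800823; 18862809080156/19972127800823 16709648023515/19972127800823 12964903217934/19972127800823; 35058209909278/19972127800823 12964903217934/19972127800823 42664706711721/19972127800823]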